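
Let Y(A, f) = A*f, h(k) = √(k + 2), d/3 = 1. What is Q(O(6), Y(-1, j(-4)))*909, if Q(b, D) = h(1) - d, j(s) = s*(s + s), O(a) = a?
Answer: -2727 + 909*√3 ≈ -1152.6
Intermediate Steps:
d = 3 (d = 3*1 = 3)
h(k) = √(2 + k)
j(s) = 2*s² (j(s) = s*(2*s) = 2*s²)
Q(b, D) = -3 + √3 (Q(b, D) = √(2 + 1) - 1*3 = √3 - 3 = -3 + √3)
Q(O(6), Y(-1, j(-4)))*909 = (-3 + √3)*909 = -2727 + 909*√3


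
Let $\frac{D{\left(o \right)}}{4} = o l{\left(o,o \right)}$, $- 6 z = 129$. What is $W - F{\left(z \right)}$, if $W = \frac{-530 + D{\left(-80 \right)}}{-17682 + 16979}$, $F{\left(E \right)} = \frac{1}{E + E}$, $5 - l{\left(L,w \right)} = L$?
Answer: $\frac{1193093}{30229} \approx 39.469$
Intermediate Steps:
$z = - \frac{43}{2}$ ($z = \left(- \frac{1}{6}\right) 129 = - \frac{43}{2} \approx -21.5$)
$l{\left(L,w \right)} = 5 - L$
$D{\left(o \right)} = 4 o \left(5 - o\right)$
$F{\left(E \right)} = \frac{1}{2 E}$
$W = \frac{27730}{703}$ ($W = \frac{-530 + 4 \left(-80\right) \left(5 - -80\right)}{-17682 + 16979} = \frac{-530 + 4 \left(-80\right) \left(5 + 80\right)}{-703} = \left(-530 + 4 \left(-80\right) 85\right) \left(- \frac{1}{703}\right) = \left(-530 - 27200\right) \left(- \frac{1}{703}\right) = \left(-27730\right) \left(- \frac{1}{703}\right) = \frac{27730}{703} \approx 39.445$)
$W - F{\left(z \right)} = \frac{27730}{703} - \frac{1}{2 \left(- \frac{43}{2}\right)} = \frac{27730}{703} - \frac{1}{2} \left(- \frac{2}{43}\right) = \frac{27730}{703} - - \frac{1}{43} = \frac{27730}{703} + \frac{1}{43} = \frac{1193093}{30229}$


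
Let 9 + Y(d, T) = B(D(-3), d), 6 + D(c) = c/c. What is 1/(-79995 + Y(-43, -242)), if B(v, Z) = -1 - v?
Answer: -1/80000 ≈ -1.2500e-5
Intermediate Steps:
D(c) = -5 (D(c) = -6 + c/c = -6 + 1 = -5)
Y(d, T) = -5 (Y(d, T) = -9 + (-1 - 1*(-5)) = -9 + (-1 + 5) = -9 + 4 = -5)
1/(-79995 + Y(-43, -242)) = 1/(-79995 - 5) = 1/(-80000) = -1/80000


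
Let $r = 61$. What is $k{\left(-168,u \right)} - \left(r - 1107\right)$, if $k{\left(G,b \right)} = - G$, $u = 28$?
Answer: $1214$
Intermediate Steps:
$k{\left(-168,u \right)} - \left(r - 1107\right) = \left(-1\right) \left(-168\right) - \left(61 - 1107\right) = 168 - \left(61 - 1107\right) = 168 - -1046 = 168 + 1046 = 1214$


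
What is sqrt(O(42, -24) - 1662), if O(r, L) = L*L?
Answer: I*sqrt(1086) ≈ 32.955*I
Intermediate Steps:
O(r, L) = L**2
sqrt(O(42, -24) - 1662) = sqrt((-24)**2 - 1662) = sqrt(576 - 1662) = sqrt(-1086) = I*sqrt(1086)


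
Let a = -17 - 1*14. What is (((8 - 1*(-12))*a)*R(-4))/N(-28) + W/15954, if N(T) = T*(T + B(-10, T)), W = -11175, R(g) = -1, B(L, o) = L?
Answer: -41640/353647 ≈ -0.11774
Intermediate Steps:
a = -31 (a = -17 - 14 = -31)
N(T) = T*(-10 + T) (N(T) = T*(T - 10) = T*(-10 + T))
(((8 - 1*(-12))*a)*R(-4))/N(-28) + W/15954 = (((8 - 1*(-12))*(-31))*(-1))/((-28*(-10 - 28))) - 11175/15954 = (((8 + 12)*(-31))*(-1))/((-28*(-38))) - 11175*1/15954 = ((20*(-31))*(-1))/1064 - 3725/5318 = -620*(-1)*(1/1064) - 3725/5318 = 620*(1/1064) - 3725/5318 = 155/266 - 3725/5318 = -41640/353647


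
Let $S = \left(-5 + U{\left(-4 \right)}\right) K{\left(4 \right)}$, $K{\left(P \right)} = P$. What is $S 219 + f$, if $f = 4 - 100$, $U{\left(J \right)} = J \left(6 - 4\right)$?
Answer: $-11484$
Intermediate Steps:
$U{\left(J \right)} = 2 J$ ($U{\left(J \right)} = J 2 = 2 J$)
$f = -96$
$S = -52$ ($S = \left(-5 + 2 \left(-4\right)\right) 4 = \left(-5 - 8\right) 4 = \left(-13\right) 4 = -52$)
$S 219 + f = \left(-52\right) 219 - 96 = -11388 - 96 = -11484$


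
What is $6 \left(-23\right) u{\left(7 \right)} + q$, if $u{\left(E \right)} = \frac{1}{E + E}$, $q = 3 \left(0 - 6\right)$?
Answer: $- \frac{195}{7} \approx -27.857$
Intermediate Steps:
$q = -18$ ($q = 3 \left(-6\right) = -18$)
$u{\left(E \right)} = \frac{1}{2 E}$
$6 \left(-23\right) u{\left(7 \right)} + q = 6 \left(-23\right) \frac{1}{2 \cdot 7} - 18 = - 138 \cdot \frac{1}{2} \cdot \frac{1}{7} - 18 = \left(-138\right) \frac{1}{14} - 18 = - \frac{69}{7} - 18 = - \frac{195}{7}$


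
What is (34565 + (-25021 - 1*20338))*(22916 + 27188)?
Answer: -540822576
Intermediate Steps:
(34565 + (-25021 - 1*20338))*(22916 + 27188) = (34565 + (-25021 - 20338))*50104 = (34565 - 45359)*50104 = -10794*50104 = -540822576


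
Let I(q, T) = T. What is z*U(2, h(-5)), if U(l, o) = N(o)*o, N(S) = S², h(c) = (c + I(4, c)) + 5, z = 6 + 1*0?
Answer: -750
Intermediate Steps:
z = 6 (z = 6 + 0 = 6)
h(c) = 5 + 2*c (h(c) = (c + c) + 5 = 2*c + 5 = 5 + 2*c)
U(l, o) = o³ (U(l, o) = o²*o = o³)
z*U(2, h(-5)) = 6*(5 + 2*(-5))³ = 6*(5 - 10)³ = 6*(-5)³ = 6*(-125) = -750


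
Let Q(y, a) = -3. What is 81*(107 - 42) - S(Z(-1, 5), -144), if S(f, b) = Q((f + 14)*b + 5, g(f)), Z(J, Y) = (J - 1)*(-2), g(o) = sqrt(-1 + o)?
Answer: 5268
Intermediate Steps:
Z(J, Y) = 2 - 2*J (Z(J, Y) = (-1 + J)*(-2) = 2 - 2*J)
S(f, b) = -3
81*(107 - 42) - S(Z(-1, 5), -144) = 81*(107 - 42) - 1*(-3) = 81*65 + 3 = 5265 + 3 = 5268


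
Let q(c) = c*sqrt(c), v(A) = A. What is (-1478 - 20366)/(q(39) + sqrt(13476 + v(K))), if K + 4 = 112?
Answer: -21844/(4*sqrt(849) + 39*sqrt(39)) ≈ -60.660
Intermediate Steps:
K = 108 (K = -4 + 112 = 108)
q(c) = c**(3/2)
(-1478 - 20366)/(q(39) + sqrt(13476 + v(K))) = (-1478 - 20366)/(39**(3/2) + sqrt(13476 + 108)) = -21844/(39*sqrt(39) + sqrt(13584)) = -21844/(39*sqrt(39) + 4*sqrt(849)) = -21844/(4*sqrt(849) + 39*sqrt(39))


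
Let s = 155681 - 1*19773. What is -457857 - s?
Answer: -593765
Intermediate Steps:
s = 135908 (s = 155681 - 19773 = 135908)
-457857 - s = -457857 - 1*135908 = -457857 - 135908 = -593765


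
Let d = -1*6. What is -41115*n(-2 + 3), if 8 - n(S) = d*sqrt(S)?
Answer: -575610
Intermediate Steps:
d = -6
n(S) = 8 + 6*sqrt(S) (n(S) = 8 - (-6)*sqrt(S) = 8 + 6*sqrt(S))
-41115*n(-2 + 3) = -41115*(8 + 6*sqrt(-2 + 3)) = -41115*(8 + 6*sqrt(1)) = -41115*(8 + 6*1) = -41115*(8 + 6) = -41115*14 = -575610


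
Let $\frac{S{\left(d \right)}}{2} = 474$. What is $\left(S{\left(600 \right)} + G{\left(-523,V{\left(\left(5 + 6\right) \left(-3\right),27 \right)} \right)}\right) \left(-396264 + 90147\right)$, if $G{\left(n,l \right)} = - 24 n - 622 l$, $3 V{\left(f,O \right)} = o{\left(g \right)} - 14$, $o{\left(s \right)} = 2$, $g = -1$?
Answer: $-4894198596$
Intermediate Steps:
$S{\left(d \right)} = 948$ ($S{\left(d \right)} = 2 \cdot 474 = 948$)
$V{\left(f,O \right)} = -4$ ($V{\left(f,O \right)} = \frac{2 - 14}{3} = \frac{1}{3} \left(-12\right) = -4$)
$G{\left(n,l \right)} = - 622 l - 24 n$
$\left(S{\left(600 \right)} + G{\left(-523,V{\left(\left(5 + 6\right) \left(-3\right),27 \right)} \right)}\right) \left(-396264 + 90147\right) = \left(948 - -15040\right) \left(-396264 + 90147\right) = \left(948 + \left(2488 + 12552\right)\right) \left(-306117\right) = \left(948 + 15040\right) \left(-306117\right) = 15988 \left(-306117\right) = -4894198596$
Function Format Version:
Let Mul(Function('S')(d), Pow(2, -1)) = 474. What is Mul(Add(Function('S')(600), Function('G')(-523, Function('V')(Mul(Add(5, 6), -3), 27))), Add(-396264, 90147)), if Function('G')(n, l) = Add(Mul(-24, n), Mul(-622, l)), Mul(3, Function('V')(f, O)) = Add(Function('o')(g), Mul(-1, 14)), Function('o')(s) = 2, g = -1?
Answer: -4894198596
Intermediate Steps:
Function('S')(d) = 948 (Function('S')(d) = Mul(2, 474) = 948)
Function('V')(f, O) = -4 (Function('V')(f, O) = Mul(Rational(1, 3), Add(2, Mul(-1, 14))) = Mul(Rational(1, 3), Add(2, -14)) = Mul(Rational(1, 3), -12) = -4)
Function('G')(n, l) = Add(Mul(-622, l), Mul(-24, n))
Mul(Add(Function('S')(600), Function('G')(-523, Function('V')(Mul(Add(5, 6), -3), 27))), Add(-396264, 90147)) = Mul(Add(948, Add(Mul(-622, -4), Mul(-24, -523))), Add(-396264, 90147)) = Mul(Add(948, Add(2488, 12552)), -306117) = Mul(Add(948, 15040), -306117) = Mul(15988, -306117) = -4894198596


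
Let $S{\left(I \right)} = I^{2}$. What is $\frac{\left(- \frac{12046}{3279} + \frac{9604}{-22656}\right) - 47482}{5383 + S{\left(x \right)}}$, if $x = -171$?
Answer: $- \frac{293974653605}{214348597248} \approx -1.3715$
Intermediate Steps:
$\frac{\left(- \frac{12046}{3279} + \frac{9604}{-22656}\right) - 47482}{5383 + S{\left(x \right)}} = \frac{\left(- \frac{12046}{3279} + \frac{9604}{-22656}\right) - 47482}{5383 + \left(-171\right)^{2}} = \frac{\left(\left(-12046\right) \frac{1}{3279} + 9604 \left(- \frac{1}{22656}\right)\right) - 47482}{5383 + 29241} = \frac{\left(- \frac{12046}{3279} - \frac{2401}{5664}\right) - 47482}{34624} = \left(- \frac{25367141}{6190752} - 47482\right) \frac{1}{34624} = \left(- \frac{293974653605}{6190752}\right) \frac{1}{34624} = - \frac{293974653605}{214348597248}$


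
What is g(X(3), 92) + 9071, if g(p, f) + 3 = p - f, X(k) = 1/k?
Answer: 26929/3 ≈ 8976.3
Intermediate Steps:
g(p, f) = -3 + p - f (g(p, f) = -3 + (p - f) = -3 + p - f)
g(X(3), 92) + 9071 = (-3 + 1/3 - 1*92) + 9071 = (-3 + ⅓ - 92) + 9071 = -284/3 + 9071 = 26929/3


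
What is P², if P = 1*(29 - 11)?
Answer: 324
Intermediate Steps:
P = 18 (P = 1*18 = 18)
P² = 18² = 324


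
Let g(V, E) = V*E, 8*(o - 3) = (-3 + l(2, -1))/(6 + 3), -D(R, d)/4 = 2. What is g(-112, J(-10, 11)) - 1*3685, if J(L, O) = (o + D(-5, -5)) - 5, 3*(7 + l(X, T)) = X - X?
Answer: -22945/9 ≈ -2549.4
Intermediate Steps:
l(X, T) = -7 (l(X, T) = -7 + (X - X)/3 = -7 + (⅓)*0 = -7 + 0 = -7)
D(R, d) = -8 (D(R, d) = -4*2 = -8)
o = 103/36 (o = 3 + ((-3 - 7)/(6 + 3))/8 = 3 + (-10/9)/8 = 3 + (-10*⅑)/8 = 3 + (⅛)*(-10/9) = 3 - 5/36 = 103/36 ≈ 2.8611)
J(L, O) = -365/36 (J(L, O) = (103/36 - 8) - 5 = -185/36 - 5 = -365/36)
g(V, E) = E*V
g(-112, J(-10, 11)) - 1*3685 = -365/36*(-112) - 1*3685 = 10220/9 - 3685 = -22945/9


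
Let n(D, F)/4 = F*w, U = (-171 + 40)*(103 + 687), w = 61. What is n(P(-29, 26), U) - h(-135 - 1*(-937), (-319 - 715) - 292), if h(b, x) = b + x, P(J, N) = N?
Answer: -25251036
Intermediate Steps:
U = -103490 (U = -131*790 = -103490)
n(D, F) = 244*F (n(D, F) = 4*(F*61) = 4*(61*F) = 244*F)
n(P(-29, 26), U) - h(-135 - 1*(-937), (-319 - 715) - 292) = 244*(-103490) - ((-135 - 1*(-937)) + ((-319 - 715) - 292)) = -25251560 - ((-135 + 937) + (-1034 - 292)) = -25251560 - (802 - 1326) = -25251560 - 1*(-524) = -25251560 + 524 = -25251036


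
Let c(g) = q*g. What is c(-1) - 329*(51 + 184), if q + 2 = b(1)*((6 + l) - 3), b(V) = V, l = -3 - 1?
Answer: -77312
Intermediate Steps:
l = -4
q = -3 (q = -2 + 1*((6 - 4) - 3) = -2 + 1*(2 - 3) = -2 + 1*(-1) = -2 - 1 = -3)
c(g) = -3*g
c(-1) - 329*(51 + 184) = -3*(-1) - 329*(51 + 184) = 3 - 329*235 = 3 - 77315 = -77312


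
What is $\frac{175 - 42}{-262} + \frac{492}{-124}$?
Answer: $- \frac{36349}{8122} \approx -4.4754$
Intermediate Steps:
$\frac{175 - 42}{-262} + \frac{492}{-124} = 133 \left(- \frac{1}{262}\right) + 492 \left(- \frac{1}{124}\right) = - \frac{133}{262} - \frac{123}{31} = - \frac{36349}{8122}$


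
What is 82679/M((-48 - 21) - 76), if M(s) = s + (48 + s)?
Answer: -82679/242 ≈ -341.65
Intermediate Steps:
M(s) = 48 + 2*s
82679/M((-48 - 21) - 76) = 82679/(48 + 2*((-48 - 21) - 76)) = 82679/(48 + 2*(-69 - 76)) = 82679/(48 + 2*(-145)) = 82679/(48 - 290) = 82679/(-242) = 82679*(-1/242) = -82679/242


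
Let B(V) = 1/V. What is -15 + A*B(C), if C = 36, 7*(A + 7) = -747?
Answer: -1144/63 ≈ -18.159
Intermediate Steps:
A = -796/7 (A = -7 + (⅐)*(-747) = -7 - 747/7 = -796/7 ≈ -113.71)
-15 + A*B(C) = -15 - 796/7/36 = -15 - 796/7*1/36 = -15 - 199/63 = -1144/63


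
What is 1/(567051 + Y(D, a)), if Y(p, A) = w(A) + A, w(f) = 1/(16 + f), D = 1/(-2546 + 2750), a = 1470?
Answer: 1486/844822207 ≈ 1.7590e-6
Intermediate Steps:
D = 1/204 ≈ 0.0049020
Y(p, A) = A + 1/(16 + A) (Y(p, A) = 1/(16 + A) + A = A + 1/(16 + A))
1/(567051 + Y(D, a)) = 1/(567051 + (1 + 1470*(16 + 1470))/(16 + 1470)) = 1/(567051 + (1 + 1470*1486)/1486) = 1/(567051 + (1 + 2184420)/1486) = 1/(567051 + (1/1486)*2184421) = 1/(567051 + 2184421/1486) = 1/(844822207/1486) = 1486/844822207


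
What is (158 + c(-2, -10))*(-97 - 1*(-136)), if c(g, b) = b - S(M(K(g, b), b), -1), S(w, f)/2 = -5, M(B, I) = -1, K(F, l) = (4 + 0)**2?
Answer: 6162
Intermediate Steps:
K(F, l) = 16 (K(F, l) = 4**2 = 16)
S(w, f) = -10 (S(w, f) = 2*(-5) = -10)
c(g, b) = 10 + b (c(g, b) = b - 1*(-10) = b + 10 = 10 + b)
(158 + c(-2, -10))*(-97 - 1*(-136)) = (158 + (10 - 10))*(-97 - 1*(-136)) = (158 + 0)*(-97 + 136) = 158*39 = 6162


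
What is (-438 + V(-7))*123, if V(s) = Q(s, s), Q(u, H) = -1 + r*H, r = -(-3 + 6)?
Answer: -51414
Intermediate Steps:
r = -3 (r = -1*3 = -3)
Q(u, H) = -1 - 3*H
V(s) = -1 - 3*s
(-438 + V(-7))*123 = (-438 + (-1 - 3*(-7)))*123 = (-438 + (-1 + 21))*123 = (-438 + 20)*123 = -418*123 = -51414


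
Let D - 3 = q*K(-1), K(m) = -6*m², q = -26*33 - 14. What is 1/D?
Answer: 1/5235 ≈ 0.00019102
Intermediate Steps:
q = -872 (q = -858 - 14 = -872)
D = 5235 (D = 3 - (-5232)*(-1)² = 3 - (-5232) = 3 - 872*(-6) = 3 + 5232 = 5235)
1/D = 1/5235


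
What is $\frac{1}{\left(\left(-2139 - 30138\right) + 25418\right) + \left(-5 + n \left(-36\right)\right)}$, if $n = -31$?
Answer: $- \frac{1}{5748} \approx -0.00017397$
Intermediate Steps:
$\frac{1}{\left(\left(-2139 - 30138\right) + 25418\right) + \left(-5 + n \left(-36\right)\right)} = \frac{1}{\left(\left(-2139 - 30138\right) + 25418\right) - -1111} = \frac{1}{\left(-32277 + 25418\right) + \left(-5 + 1116\right)} = \frac{1}{-6859 + 1111} = \frac{1}{-5748} = - \frac{1}{5748}$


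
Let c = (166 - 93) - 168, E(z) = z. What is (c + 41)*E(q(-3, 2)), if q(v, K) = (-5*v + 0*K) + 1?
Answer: -864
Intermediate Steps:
q(v, K) = 1 - 5*v (q(v, K) = (-5*v + 0) + 1 = -5*v + 1 = 1 - 5*v)
c = -95 (c = 73 - 168 = -95)
(c + 41)*E(q(-3, 2)) = (-95 + 41)*(1 - 5*(-3)) = -54*(1 + 15) = -54*16 = -864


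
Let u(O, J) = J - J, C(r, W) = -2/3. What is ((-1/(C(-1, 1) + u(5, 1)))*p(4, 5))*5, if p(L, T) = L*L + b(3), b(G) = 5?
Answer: 315/2 ≈ 157.50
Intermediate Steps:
p(L, T) = 5 + L**2 (p(L, T) = L*L + 5 = L**2 + 5 = 5 + L**2)
C(r, W) = -2/3 (C(r, W) = -2*1/3 = -2/3)
u(O, J) = 0
((-1/(C(-1, 1) + u(5, 1)))*p(4, 5))*5 = ((-1/(-2/3 + 0))*(5 + 4**2))*5 = ((-1/(-2/3))*(5 + 16))*5 = (-3/2*(-1)*21)*5 = ((3/2)*21)*5 = (63/2)*5 = 315/2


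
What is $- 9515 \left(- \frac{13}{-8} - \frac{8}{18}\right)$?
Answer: $- \frac{808775}{72} \approx -11233.0$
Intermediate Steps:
$- 9515 \left(- \frac{13}{-8} - \frac{8}{18}\right) = - 9515 \left(\left(-13\right) \left(- \frac{1}{8}\right) - \frac{4}{9}\right) = - 9515 \left(\frac{13}{8} - \frac{4}{9}\right) = \left(-9515\right) \frac{85}{72} = - \frac{808775}{72}$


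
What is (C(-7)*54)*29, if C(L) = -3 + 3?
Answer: 0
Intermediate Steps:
C(L) = 0
(C(-7)*54)*29 = (0*54)*29 = 0*29 = 0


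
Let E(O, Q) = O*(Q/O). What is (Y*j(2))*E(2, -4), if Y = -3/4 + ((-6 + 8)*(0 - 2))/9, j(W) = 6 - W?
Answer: 172/9 ≈ 19.111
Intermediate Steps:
E(O, Q) = Q
Y = -43/36 (Y = -3*¼ + (2*(-2))*(⅑) = -¾ - 4*⅑ = -¾ - 4/9 = -43/36 ≈ -1.1944)
(Y*j(2))*E(2, -4) = -43*(6 - 1*2)/36*(-4) = -43*(6 - 2)/36*(-4) = -43/36*4*(-4) = -43/9*(-4) = 172/9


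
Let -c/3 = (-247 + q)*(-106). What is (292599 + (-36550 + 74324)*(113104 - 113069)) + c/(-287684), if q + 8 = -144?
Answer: 4382267143/2714 ≈ 1.6147e+6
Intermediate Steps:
q = -152 (q = -8 - 144 = -152)
c = -126882 (c = -3*(-247 - 152)*(-106) = -(-1197)*(-106) = -3*42294 = -126882)
(292599 + (-36550 + 74324)*(113104 - 113069)) + c/(-287684) = (292599 + (-36550 + 74324)*(113104 - 113069)) - 126882/(-287684) = (292599 + 37774*35) - 126882*(-1/287684) = (292599 + 1322090) + 1197/2714 = 1614689 + 1197/2714 = 4382267143/2714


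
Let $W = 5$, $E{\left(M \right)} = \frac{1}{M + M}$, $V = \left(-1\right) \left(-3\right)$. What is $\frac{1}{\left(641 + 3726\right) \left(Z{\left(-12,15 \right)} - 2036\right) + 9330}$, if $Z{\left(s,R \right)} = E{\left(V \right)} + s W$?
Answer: $- \frac{6}{54859045} \approx -1.0937 \cdot 10^{-7}$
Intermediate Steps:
$V = 3$
$E{\left(M \right)} = \frac{1}{2 M}$
$Z{\left(s,R \right)} = \frac{1}{6} + 5 s$ ($Z{\left(s,R \right)} = \frac{1}{2 \cdot 3} + s 5 = \frac{1}{2} \cdot \frac{1}{3} + 5 s = \frac{1}{6} + 5 s$)
$\frac{1}{\left(641 + 3726\right) \left(Z{\left(-12,15 \right)} - 2036\right) + 9330} = \frac{1}{\left(641 + 3726\right) \left(\left(\frac{1}{6} + 5 \left(-12\right)\right) - 2036\right) + 9330} = \frac{1}{4367 \left(\left(\frac{1}{6} - 60\right) - 2036\right) + 9330} = \frac{1}{4367 \left(- \frac{359}{6} - 2036\right) + 9330} = \frac{1}{4367 \left(- \frac{12575}{6}\right) + 9330} = \frac{1}{- \frac{54915025}{6} + 9330} = \frac{1}{- \frac{54859045}{6}} = - \frac{6}{54859045}$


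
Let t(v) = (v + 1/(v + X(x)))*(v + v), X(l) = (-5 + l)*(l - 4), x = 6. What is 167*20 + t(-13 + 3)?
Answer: 7085/2 ≈ 3542.5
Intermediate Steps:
X(l) = (-5 + l)*(-4 + l)
t(v) = 2*v*(v + 1/(2 + v)) (t(v) = (v + 1/(v + (20 + 6² - 9*6)))*(v + v) = (v + 1/(v + (20 + 36 - 54)))*(2*v) = (v + 1/(v + 2))*(2*v) = (v + 1/(2 + v))*(2*v) = 2*v*(v + 1/(2 + v)))
167*20 + t(-13 + 3) = 167*20 + 2*(-13 + 3)*(1 + (-13 + 3)² + 2*(-13 + 3))/(2 + (-13 + 3)) = 3340 + 2*(-10)*(1 + (-10)² + 2*(-10))/(2 - 10) = 3340 + 2*(-10)*(1 + 100 - 20)/(-8) = 3340 + 2*(-10)*(-⅛)*81 = 3340 + 405/2 = 7085/2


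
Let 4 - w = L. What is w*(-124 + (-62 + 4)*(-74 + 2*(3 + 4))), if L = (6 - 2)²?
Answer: -40272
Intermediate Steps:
L = 16 (L = 4² = 16)
w = -12 (w = 4 - 1*16 = 4 - 16 = -12)
w*(-124 + (-62 + 4)*(-74 + 2*(3 + 4))) = -12*(-124 + (-62 + 4)*(-74 + 2*(3 + 4))) = -12*(-124 - 58*(-74 + 2*7)) = -12*(-124 - 58*(-74 + 14)) = -12*(-124 - 58*(-60)) = -12*(-124 + 3480) = -12*3356 = -40272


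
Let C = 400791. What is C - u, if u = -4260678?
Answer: 4661469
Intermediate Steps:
C - u = 400791 - 1*(-4260678) = 400791 + 4260678 = 4661469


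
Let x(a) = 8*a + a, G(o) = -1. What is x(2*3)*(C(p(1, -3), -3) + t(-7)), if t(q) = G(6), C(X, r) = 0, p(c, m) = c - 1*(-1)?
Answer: -54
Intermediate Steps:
p(c, m) = 1 + c (p(c, m) = c + 1 = 1 + c)
x(a) = 9*a
t(q) = -1
x(2*3)*(C(p(1, -3), -3) + t(-7)) = (9*(2*3))*(0 - 1) = (9*6)*(-1) = 54*(-1) = -54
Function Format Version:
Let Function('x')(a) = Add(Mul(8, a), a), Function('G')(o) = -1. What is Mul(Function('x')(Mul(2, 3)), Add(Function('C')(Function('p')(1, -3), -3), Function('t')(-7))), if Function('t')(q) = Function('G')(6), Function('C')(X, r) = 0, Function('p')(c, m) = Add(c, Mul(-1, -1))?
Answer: -54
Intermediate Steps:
Function('p')(c, m) = Add(1, c) (Function('p')(c, m) = Add(c, 1) = Add(1, c))
Function('x')(a) = Mul(9, a)
Function('t')(q) = -1
Mul(Function('x')(Mul(2, 3)), Add(Function('C')(Function('p')(1, -3), -3), Function('t')(-7))) = Mul(Mul(9, Mul(2, 3)), Add(0, -1)) = Mul(Mul(9, 6), -1) = Mul(54, -1) = -54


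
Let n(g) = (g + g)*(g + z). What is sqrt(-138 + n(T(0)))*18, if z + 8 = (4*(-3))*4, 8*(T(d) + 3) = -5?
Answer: 9*sqrt(18834)/4 ≈ 308.78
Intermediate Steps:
T(d) = -29/8 (T(d) = -3 + (1/8)*(-5) = -3 - 5/8 = -29/8)
z = -56 (z = -8 + (4*(-3))*4 = -8 - 12*4 = -8 - 48 = -56)
n(g) = 2*g*(-56 + g) (n(g) = (g + g)*(g - 56) = (2*g)*(-56 + g) = 2*g*(-56 + g))
sqrt(-138 + n(T(0)))*18 = sqrt(-138 + 2*(-29/8)*(-56 - 29/8))*18 = sqrt(-138 + 2*(-29/8)*(-477/8))*18 = sqrt(-138 + 13833/32)*18 = sqrt(9417/32)*18 = (sqrt(18834)/8)*18 = 9*sqrt(18834)/4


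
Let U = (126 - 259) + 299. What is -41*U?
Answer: -6806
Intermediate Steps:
U = 166 (U = -133 + 299 = 166)
-41*U = -41*166 = -6806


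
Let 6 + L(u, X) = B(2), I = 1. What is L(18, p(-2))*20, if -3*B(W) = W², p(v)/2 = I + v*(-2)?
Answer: -440/3 ≈ -146.67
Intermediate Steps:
p(v) = 2 - 4*v (p(v) = 2*(1 + v*(-2)) = 2*(1 - 2*v) = 2 - 4*v)
B(W) = -W²/3
L(u, X) = -22/3 (L(u, X) = -6 - ⅓*2² = -6 - ⅓*4 = -6 - 4/3 = -22/3)
L(18, p(-2))*20 = -22/3*20 = -440/3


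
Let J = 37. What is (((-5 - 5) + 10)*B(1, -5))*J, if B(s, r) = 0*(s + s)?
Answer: 0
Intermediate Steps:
B(s, r) = 0 (B(s, r) = 0*(2*s) = 0)
(((-5 - 5) + 10)*B(1, -5))*J = (((-5 - 5) + 10)*0)*37 = ((-10 + 10)*0)*37 = (0*0)*37 = 0*37 = 0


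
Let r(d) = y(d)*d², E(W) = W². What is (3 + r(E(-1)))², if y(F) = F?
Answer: 16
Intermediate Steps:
r(d) = d³ (r(d) = d*d² = d³)
(3 + r(E(-1)))² = (3 + ((-1)²)³)² = (3 + 1³)² = (3 + 1)² = 4² = 16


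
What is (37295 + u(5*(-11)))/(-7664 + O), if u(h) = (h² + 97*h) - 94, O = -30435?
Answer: -34891/38099 ≈ -0.91580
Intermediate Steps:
u(h) = -94 + h² + 97*h
(37295 + u(5*(-11)))/(-7664 + O) = (37295 + (-94 + (5*(-11))² + 97*(5*(-11))))/(-7664 - 30435) = (37295 + (-94 + (-55)² + 97*(-55)))/(-38099) = (37295 + (-94 + 3025 - 5335))*(-1/38099) = (37295 - 2404)*(-1/38099) = 34891*(-1/38099) = -34891/38099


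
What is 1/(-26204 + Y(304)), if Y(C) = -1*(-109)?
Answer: -1/26095 ≈ -3.8322e-5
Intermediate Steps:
Y(C) = 109
1/(-26204 + Y(304)) = 1/(-26204 + 109) = 1/(-26095) = -1/26095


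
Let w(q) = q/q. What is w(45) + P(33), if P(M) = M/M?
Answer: 2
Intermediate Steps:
P(M) = 1
w(q) = 1
w(45) + P(33) = 1 + 1 = 2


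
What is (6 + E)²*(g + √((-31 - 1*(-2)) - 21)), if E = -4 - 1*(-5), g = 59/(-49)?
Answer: -59 + 245*I*√2 ≈ -59.0 + 346.48*I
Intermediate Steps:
g = -59/49 (g = 59*(-1/49) = -59/49 ≈ -1.2041)
E = 1 (E = -4 + 5 = 1)
(6 + E)²*(g + √((-31 - 1*(-2)) - 21)) = (6 + 1)²*(-59/49 + √((-31 - 1*(-2)) - 21)) = 7²*(-59/49 + √((-31 + 2) - 21)) = 49*(-59/49 + √(-29 - 21)) = 49*(-59/49 + √(-50)) = 49*(-59/49 + 5*I*√2) = -59 + 245*I*√2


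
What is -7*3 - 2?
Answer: -23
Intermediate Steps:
-7*3 - 2 = -21 - 2 = -23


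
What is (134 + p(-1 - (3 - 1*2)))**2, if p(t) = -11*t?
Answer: 24336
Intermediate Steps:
(134 + p(-1 - (3 - 1*2)))**2 = (134 - 11*(-1 - (3 - 1*2)))**2 = (134 - 11*(-1 - (3 - 2)))**2 = (134 - 11*(-1 - 1*1))**2 = (134 - 11*(-1 - 1))**2 = (134 - 11*(-2))**2 = (134 + 22)**2 = 156**2 = 24336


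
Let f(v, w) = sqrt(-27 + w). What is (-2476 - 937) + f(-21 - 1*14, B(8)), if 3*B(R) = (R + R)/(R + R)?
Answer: -3413 + 4*I*sqrt(15)/3 ≈ -3413.0 + 5.164*I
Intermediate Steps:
B(R) = 1/3 (B(R) = ((R + R)/(R + R))/3 = ((2*R)/((2*R)))/3 = ((2*R)*(1/(2*R)))/3 = (1/3)*1 = 1/3)
(-2476 - 937) + f(-21 - 1*14, B(8)) = (-2476 - 937) + sqrt(-27 + 1/3) = -3413 + sqrt(-80/3) = -3413 + 4*I*sqrt(15)/3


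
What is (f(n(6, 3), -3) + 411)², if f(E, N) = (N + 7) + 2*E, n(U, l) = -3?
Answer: 167281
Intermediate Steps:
f(E, N) = 7 + N + 2*E (f(E, N) = (7 + N) + 2*E = 7 + N + 2*E)
(f(n(6, 3), -3) + 411)² = ((7 - 3 + 2*(-3)) + 411)² = ((7 - 3 - 6) + 411)² = (-2 + 411)² = 409² = 167281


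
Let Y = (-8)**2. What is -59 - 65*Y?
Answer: -4219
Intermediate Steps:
Y = 64
-59 - 65*Y = -59 - 65*64 = -59 - 4160 = -4219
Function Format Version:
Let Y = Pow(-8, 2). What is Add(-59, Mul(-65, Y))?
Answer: -4219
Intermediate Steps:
Y = 64
Add(-59, Mul(-65, Y)) = Add(-59, Mul(-65, 64)) = Add(-59, -4160) = -4219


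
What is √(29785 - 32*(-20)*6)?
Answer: 5*√1345 ≈ 183.37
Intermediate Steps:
√(29785 - 32*(-20)*6) = √(29785 + 640*6) = √(29785 + 3840) = √33625 = 5*√1345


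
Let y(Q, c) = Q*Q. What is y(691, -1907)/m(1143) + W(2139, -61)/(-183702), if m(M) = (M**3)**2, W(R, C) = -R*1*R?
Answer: 3400773413826314543139397/136543179739020773211666 ≈ 24.906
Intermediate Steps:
y(Q, c) = Q**2
W(R, C) = -R**2 (W(R, C) = -R*R = -R**2)
m(M) = M**6
y(691, -1907)/m(1143) + W(2139, -61)/(-183702) = 691**2/(1143**6) - 1*2139**2/(-183702) = 477481/2229858897655236849 - 1*4575321*(-1/183702) = 477481*(1/2229858897655236849) - 4575321*(-1/183702) = 477481/2229858897655236849 + 1525107/61234 = 3400773413826314543139397/136543179739020773211666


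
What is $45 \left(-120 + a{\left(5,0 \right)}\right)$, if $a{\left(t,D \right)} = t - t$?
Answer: $-5400$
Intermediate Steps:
$a{\left(t,D \right)} = 0$
$45 \left(-120 + a{\left(5,0 \right)}\right) = 45 \left(-120 + 0\right) = 45 \left(-120\right) = -5400$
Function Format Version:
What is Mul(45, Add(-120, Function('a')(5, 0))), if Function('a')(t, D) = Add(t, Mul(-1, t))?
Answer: -5400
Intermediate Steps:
Function('a')(t, D) = 0
Mul(45, Add(-120, Function('a')(5, 0))) = Mul(45, Add(-120, 0)) = Mul(45, -120) = -5400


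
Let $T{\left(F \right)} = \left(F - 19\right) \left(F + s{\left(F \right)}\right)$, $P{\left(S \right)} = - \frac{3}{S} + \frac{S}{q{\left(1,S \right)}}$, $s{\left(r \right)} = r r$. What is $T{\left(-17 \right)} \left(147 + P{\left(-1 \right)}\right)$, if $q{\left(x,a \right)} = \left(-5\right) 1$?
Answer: $- \frac{7353792}{5} \approx -1.4708 \cdot 10^{6}$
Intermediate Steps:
$q{\left(x,a \right)} = -5$
$s{\left(r \right)} = r^{2}$
$P{\left(S \right)} = - \frac{3}{S} - \frac{S}{5}$ ($P{\left(S \right)} = - \frac{3}{S} + \frac{S}{-5} = - \frac{3}{S} + S \left(- \frac{1}{5}\right) = - \frac{3}{S} - \frac{S}{5}$)
$T{\left(F \right)} = \left(-19 + F\right) \left(F + F^{2}\right)$ ($T{\left(F \right)} = \left(F - 19\right) \left(F + F^{2}\right) = \left(-19 + F\right) \left(F + F^{2}\right)$)
$T{\left(-17 \right)} \left(147 + P{\left(-1 \right)}\right) = - 17 \left(-19 + \left(-17\right)^{2} - -306\right) \left(147 - \left(- \frac{1}{5} + \frac{3}{-1}\right)\right) = - 17 \left(-19 + 289 + 306\right) \left(147 + \left(\left(-3\right) \left(-1\right) + \frac{1}{5}\right)\right) = \left(-17\right) 576 \left(147 + \left(3 + \frac{1}{5}\right)\right) = - 9792 \left(147 + \frac{16}{5}\right) = \left(-9792\right) \frac{751}{5} = - \frac{7353792}{5}$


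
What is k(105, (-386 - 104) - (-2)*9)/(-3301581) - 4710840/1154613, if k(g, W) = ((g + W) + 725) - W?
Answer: -5184726055610/1270682781051 ≈ -4.0803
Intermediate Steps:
k(g, W) = 725 + g (k(g, W) = ((W + g) + 725) - W = (725 + W + g) - W = 725 + g)
k(105, (-386 - 104) - (-2)*9)/(-3301581) - 4710840/1154613 = (725 + 105)/(-3301581) - 4710840/1154613 = 830*(-1/3301581) - 4710840*1/1154613 = -830/3301581 - 1570280/384871 = -5184726055610/1270682781051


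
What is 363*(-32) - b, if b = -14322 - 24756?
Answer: 27462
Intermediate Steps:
b = -39078
363*(-32) - b = 363*(-32) - 1*(-39078) = -11616 + 39078 = 27462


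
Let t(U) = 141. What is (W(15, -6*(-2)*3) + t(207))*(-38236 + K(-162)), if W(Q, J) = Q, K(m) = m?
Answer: -5990088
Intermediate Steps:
(W(15, -6*(-2)*3) + t(207))*(-38236 + K(-162)) = (15 + 141)*(-38236 - 162) = 156*(-38398) = -5990088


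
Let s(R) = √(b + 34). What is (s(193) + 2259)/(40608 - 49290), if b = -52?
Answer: -753/2894 - I*√2/2894 ≈ -0.26019 - 0.00048867*I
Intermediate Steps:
s(R) = 3*I*√2 (s(R) = √(-52 + 34) = √(-18) = 3*I*√2)
(s(193) + 2259)/(40608 - 49290) = (3*I*√2 + 2259)/(40608 - 49290) = (2259 + 3*I*√2)/(-8682) = (2259 + 3*I*√2)*(-1/8682) = -753/2894 - I*√2/2894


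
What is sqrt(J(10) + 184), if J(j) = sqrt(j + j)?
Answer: sqrt(184 + 2*sqrt(5)) ≈ 13.729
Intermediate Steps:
J(j) = sqrt(2)*sqrt(j) (J(j) = sqrt(2*j) = sqrt(2)*sqrt(j))
sqrt(J(10) + 184) = sqrt(sqrt(2)*sqrt(10) + 184) = sqrt(2*sqrt(5) + 184) = sqrt(184 + 2*sqrt(5))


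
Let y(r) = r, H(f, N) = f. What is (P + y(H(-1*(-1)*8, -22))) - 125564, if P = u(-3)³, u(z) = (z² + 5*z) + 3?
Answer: -125583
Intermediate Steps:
u(z) = 3 + z² + 5*z
P = -27 (P = (3 + (-3)² + 5*(-3))³ = (3 + 9 - 15)³ = (-3)³ = -27)
(P + y(H(-1*(-1)*8, -22))) - 125564 = (-27 - 1*(-1)*8) - 125564 = (-27 + 1*8) - 125564 = (-27 + 8) - 125564 = -19 - 125564 = -125583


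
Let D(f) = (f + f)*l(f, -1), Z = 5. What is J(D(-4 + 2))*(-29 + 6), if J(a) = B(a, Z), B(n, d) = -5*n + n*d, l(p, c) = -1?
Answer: 0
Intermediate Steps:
B(n, d) = -5*n + d*n
D(f) = -2*f (D(f) = (f + f)*(-1) = (2*f)*(-1) = -2*f)
J(a) = 0 (J(a) = a*(-5 + 5) = a*0 = 0)
J(D(-4 + 2))*(-29 + 6) = 0*(-29 + 6) = 0*(-23) = 0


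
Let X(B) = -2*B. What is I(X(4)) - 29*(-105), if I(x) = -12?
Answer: 3033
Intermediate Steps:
I(X(4)) - 29*(-105) = -12 - 29*(-105) = -12 + 3045 = 3033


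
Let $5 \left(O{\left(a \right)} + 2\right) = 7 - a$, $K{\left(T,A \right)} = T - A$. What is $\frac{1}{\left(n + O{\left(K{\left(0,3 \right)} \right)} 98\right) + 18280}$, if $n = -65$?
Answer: $\frac{1}{18215} \approx 5.49 \cdot 10^{-5}$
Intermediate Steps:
$O{\left(a \right)} = - \frac{3}{5} - \frac{a}{5}$ ($O{\left(a \right)} = -2 + \frac{7 - a}{5} = -2 - \left(- \frac{7}{5} + \frac{a}{5}\right) = - \frac{3}{5} - \frac{a}{5}$)
$\frac{1}{\left(n + O{\left(K{\left(0,3 \right)} \right)} 98\right) + 18280} = \frac{1}{\left(-65 + \left(- \frac{3}{5} - \frac{0 - 3}{5}\right) 98\right) + 18280} = \frac{1}{\left(-65 + \left(- \frac{3}{5} - - \frac{3}{5}\right) 98\right) + 18280} = \frac{1}{\left(-65 + \left(- \frac{3}{5} + \frac{3}{5}\right) 98\right) + 18280} = \frac{1}{\left(-65 + 0 \cdot 98\right) + 18280} = \frac{1}{\left(-65 + 0\right) + 18280} = \frac{1}{-65 + 18280} = \frac{1}{18215}$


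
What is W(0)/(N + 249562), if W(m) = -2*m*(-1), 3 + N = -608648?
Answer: 0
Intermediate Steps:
N = -608651 (N = -3 - 608648 = -608651)
W(m) = 2*m
W(0)/(N + 249562) = (2*0)/(-608651 + 249562) = 0/(-359089) = -1/359089*0 = 0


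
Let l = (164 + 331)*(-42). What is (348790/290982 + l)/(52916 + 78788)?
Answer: -3024583495/19161746664 ≈ -0.15784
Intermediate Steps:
l = -20790 (l = 495*(-42) = -20790)
(348790/290982 + l)/(52916 + 78788) = (348790/290982 - 20790)/(52916 + 78788) = (348790*(1/290982) - 20790)/131704 = (174395/145491 - 20790)*(1/131704) = -3024583495/145491*1/131704 = -3024583495/19161746664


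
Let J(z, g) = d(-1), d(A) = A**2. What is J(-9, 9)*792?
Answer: 792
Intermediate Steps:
J(z, g) = 1 (J(z, g) = (-1)**2 = 1)
J(-9, 9)*792 = 1*792 = 792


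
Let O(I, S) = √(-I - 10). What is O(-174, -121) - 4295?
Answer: -4295 + 2*√41 ≈ -4282.2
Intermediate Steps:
O(I, S) = √(-10 - I)
O(-174, -121) - 4295 = √(-10 - 1*(-174)) - 4295 = √(-10 + 174) - 4295 = √164 - 4295 = 2*√41 - 4295 = -4295 + 2*√41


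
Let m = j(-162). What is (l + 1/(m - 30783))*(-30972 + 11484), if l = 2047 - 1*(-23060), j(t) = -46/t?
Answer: -21785424214212/44525 ≈ -4.8929e+8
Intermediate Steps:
m = 23/81 (m = -46/(-162) = -46*(-1/162) = 23/81 ≈ 0.28395)
l = 25107 (l = 2047 + 23060 = 25107)
(l + 1/(m - 30783))*(-30972 + 11484) = (25107 + 1/(23/81 - 30783))*(-30972 + 11484) = (25107 + 1/(-2493400/81))*(-19488) = (25107 - 81/2493400)*(-19488) = (62601793719/2493400)*(-19488) = -21785424214212/44525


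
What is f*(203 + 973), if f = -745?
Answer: -876120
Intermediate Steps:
f*(203 + 973) = -745*(203 + 973) = -745*1176 = -876120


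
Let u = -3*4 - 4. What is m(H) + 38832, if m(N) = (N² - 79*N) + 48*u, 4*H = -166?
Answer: 172259/4 ≈ 43065.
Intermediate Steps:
H = -83/2 (H = (¼)*(-166) = -83/2 ≈ -41.500)
u = -16 (u = -12 - 4 = -16)
m(N) = -768 + N² - 79*N (m(N) = (N² - 79*N) + 48*(-16) = (N² - 79*N) - 768 = -768 + N² - 79*N)
m(H) + 38832 = (-768 + (-83/2)² - 79*(-83/2)) + 38832 = (-768 + 6889/4 + 6557/2) + 38832 = 16931/4 + 38832 = 172259/4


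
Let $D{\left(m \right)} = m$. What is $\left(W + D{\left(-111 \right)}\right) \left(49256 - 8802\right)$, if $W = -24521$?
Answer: $-996462928$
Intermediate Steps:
$\left(W + D{\left(-111 \right)}\right) \left(49256 - 8802\right) = \left(-24521 - 111\right) \left(49256 - 8802\right) = \left(-24632\right) 40454 = -996462928$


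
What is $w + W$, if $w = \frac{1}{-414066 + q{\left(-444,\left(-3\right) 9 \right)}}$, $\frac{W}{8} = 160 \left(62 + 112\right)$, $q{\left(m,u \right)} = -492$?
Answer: $\frac{92330357759}{414558} \approx 2.2272 \cdot 10^{5}$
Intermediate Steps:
$W = 222720$ ($W = 8 \cdot 160 \left(62 + 112\right) = 8 \cdot 160 \cdot 174 = 8 \cdot 27840 = 222720$)
$w = - \frac{1}{414558}$ ($w = \frac{1}{-414066 - 492} = \frac{1}{-414558} = - \frac{1}{414558} \approx -2.4122 \cdot 10^{-6}$)
$w + W = - \frac{1}{414558} + 222720 = \frac{92330357759}{414558}$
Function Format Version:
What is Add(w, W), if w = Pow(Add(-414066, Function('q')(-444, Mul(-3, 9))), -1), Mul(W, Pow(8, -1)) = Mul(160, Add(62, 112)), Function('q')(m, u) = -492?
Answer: Rational(92330357759, 414558) ≈ 2.2272e+5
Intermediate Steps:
W = 222720 (W = Mul(8, Mul(160, Add(62, 112))) = Mul(8, Mul(160, 174)) = Mul(8, 27840) = 222720)
w = Rational(-1, 414558) (w = Pow(Add(-414066, -492), -1) = Pow(-414558, -1) = Rational(-1, 414558) ≈ -2.4122e-6)
Add(w, W) = Add(Rational(-1, 414558), 222720) = Rational(92330357759, 414558)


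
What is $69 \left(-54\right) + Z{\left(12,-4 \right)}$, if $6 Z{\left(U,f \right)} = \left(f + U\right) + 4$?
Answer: $-3724$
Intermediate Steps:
$Z{\left(U,f \right)} = \frac{2}{3} + \frac{U}{6} + \frac{f}{6}$ ($Z{\left(U,f \right)} = \frac{\left(f + U\right) + 4}{6} = \frac{\left(U + f\right) + 4}{6} = \frac{4 + U + f}{6} = \frac{2}{3} + \frac{U}{6} + \frac{f}{6}$)
$69 \left(-54\right) + Z{\left(12,-4 \right)} = 69 \left(-54\right) + \left(\frac{2}{3} + \frac{1}{6} \cdot 12 + \frac{1}{6} \left(-4\right)\right) = -3726 + \left(\frac{2}{3} + 2 - \frac{2}{3}\right) = -3726 + 2 = -3724$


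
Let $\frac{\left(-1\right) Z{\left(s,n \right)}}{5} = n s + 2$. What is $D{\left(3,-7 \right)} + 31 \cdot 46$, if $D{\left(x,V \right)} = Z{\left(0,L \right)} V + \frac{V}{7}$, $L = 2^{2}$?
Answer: $1495$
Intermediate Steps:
$L = 4$
$Z{\left(s,n \right)} = -10 - 5 n s$ ($Z{\left(s,n \right)} = - 5 \left(n s + 2\right) = - 5 \left(2 + n s\right) = -10 - 5 n s$)
$D{\left(x,V \right)} = - \frac{69 V}{7}$ ($D{\left(x,V \right)} = \left(-10 - 20 \cdot 0\right) V + \frac{V}{7} = \left(-10 + 0\right) V + V \frac{1}{7} = - 10 V + \frac{V}{7} = - \frac{69 V}{7}$)
$D{\left(3,-7 \right)} + 31 \cdot 46 = \left(- \frac{69}{7}\right) \left(-7\right) + 31 \cdot 46 = 69 + 1426 = 1495$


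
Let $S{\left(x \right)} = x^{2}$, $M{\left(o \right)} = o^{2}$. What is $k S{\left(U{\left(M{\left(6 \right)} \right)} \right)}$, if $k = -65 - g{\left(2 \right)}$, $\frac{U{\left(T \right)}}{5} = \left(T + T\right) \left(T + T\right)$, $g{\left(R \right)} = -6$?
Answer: $-39638937600$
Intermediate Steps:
$U{\left(T \right)} = 20 T^{2}$ ($U{\left(T \right)} = 5 \left(T + T\right) \left(T + T\right) = 5 \cdot 2 T 2 T = 5 \cdot 4 T^{2} = 20 T^{2}$)
$k = -59$ ($k = -65 - -6 = -65 + 6 = -59$)
$k S{\left(U{\left(M{\left(6 \right)} \right)} \right)} = - 59 \left(20 \left(6^{2}\right)^{2}\right)^{2} = - 59 \left(20 \cdot 36^{2}\right)^{2} = - 59 \left(20 \cdot 1296\right)^{2} = - 59 \cdot 25920^{2} = \left(-59\right) 671846400 = -39638937600$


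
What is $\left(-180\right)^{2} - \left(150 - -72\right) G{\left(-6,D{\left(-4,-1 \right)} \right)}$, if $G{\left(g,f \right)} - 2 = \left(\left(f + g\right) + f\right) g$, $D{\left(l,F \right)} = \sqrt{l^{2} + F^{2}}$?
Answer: $23964 + 2664 \sqrt{17} \approx 34948.0$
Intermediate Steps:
$D{\left(l,F \right)} = \sqrt{F^{2} + l^{2}}$
$G{\left(g,f \right)} = 2 + g \left(g + 2 f\right)$ ($G{\left(g,f \right)} = 2 + \left(\left(f + g\right) + f\right) g = 2 + \left(g + 2 f\right) g = 2 + g \left(g + 2 f\right)$)
$\left(-180\right)^{2} - \left(150 - -72\right) G{\left(-6,D{\left(-4,-1 \right)} \right)} = \left(-180\right)^{2} - \left(150 - -72\right) \left(2 + \left(-6\right)^{2} + 2 \sqrt{\left(-1\right)^{2} + \left(-4\right)^{2}} \left(-6\right)\right) = 32400 - \left(150 + 72\right) \left(2 + 36 + 2 \sqrt{1 + 16} \left(-6\right)\right) = 32400 - 222 \left(2 + 36 + 2 \sqrt{17} \left(-6\right)\right) = 32400 - 222 \left(2 + 36 - 12 \sqrt{17}\right) = 32400 - 222 \left(38 - 12 \sqrt{17}\right) = 32400 - \left(8436 - 2664 \sqrt{17}\right) = 23964 + 2664 \sqrt{17}$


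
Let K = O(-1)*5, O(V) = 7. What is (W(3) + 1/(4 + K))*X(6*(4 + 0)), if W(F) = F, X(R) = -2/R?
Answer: -59/234 ≈ -0.25214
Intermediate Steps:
K = 35 (K = 7*5 = 35)
(W(3) + 1/(4 + K))*X(6*(4 + 0)) = (3 + 1/(4 + 35))*(-2*1/(6*(4 + 0))) = (3 + 1/39)*(-2/(6*4)) = (3 + 1/39)*(-2/24) = 118*(-2*1/24)/39 = (118/39)*(-1/12) = -59/234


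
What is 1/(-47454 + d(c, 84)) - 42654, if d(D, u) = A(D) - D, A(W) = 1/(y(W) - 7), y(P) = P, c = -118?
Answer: -252383760779/5917001 ≈ -42654.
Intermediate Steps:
A(W) = 1/(-7 + W) (A(W) = 1/(W - 7) = 1/(-7 + W))
d(D, u) = 1/(-7 + D) - D
1/(-47454 + d(c, 84)) - 42654 = 1/(-47454 + (1 - 1*(-118)*(-7 - 118))/(-7 - 118)) - 42654 = 1/(-47454 + (1 - 1*(-118)*(-125))/(-125)) - 42654 = 1/(-47454 - (1 - 14750)/125) - 42654 = 1/(-47454 - 1/125*(-14749)) - 42654 = 1/(-47454 + 14749/125) - 42654 = 1/(-5917001/125) - 42654 = -125/5917001 - 42654 = -252383760779/5917001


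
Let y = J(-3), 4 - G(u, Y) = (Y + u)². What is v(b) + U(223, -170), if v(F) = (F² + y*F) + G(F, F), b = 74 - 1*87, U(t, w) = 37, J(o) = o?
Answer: -427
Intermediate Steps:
G(u, Y) = 4 - (Y + u)²
y = -3
b = -13 (b = 74 - 87 = -13)
v(F) = 4 - 3*F - 3*F² (v(F) = (F² - 3*F) + (4 - (F + F)²) = (F² - 3*F) + (4 - (2*F)²) = (F² - 3*F) + (4 - 4*F²) = 4 - 3*F - 3*F²)
v(b) + U(223, -170) = (4 - 3*(-13) - 3*(-13)²) + 37 = (4 + 39 - 3*169) + 37 = (4 + 39 - 507) + 37 = -464 + 37 = -427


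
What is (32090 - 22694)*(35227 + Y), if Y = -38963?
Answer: -35103456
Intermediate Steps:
(32090 - 22694)*(35227 + Y) = (32090 - 22694)*(35227 - 38963) = 9396*(-3736) = -35103456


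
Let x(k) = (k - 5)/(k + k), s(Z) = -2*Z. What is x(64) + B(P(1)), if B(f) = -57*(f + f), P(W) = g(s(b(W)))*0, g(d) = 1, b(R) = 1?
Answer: 59/128 ≈ 0.46094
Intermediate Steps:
x(k) = (-5 + k)/(2*k) (x(k) = (-5 + k)/((2*k)) = (-5 + k)*(1/(2*k)) = (-5 + k)/(2*k))
P(W) = 0 (P(W) = 1*0 = 0)
B(f) = -114*f
x(64) + B(P(1)) = (½)*(-5 + 64)/64 - 114*0 = (½)*(1/64)*59 + 0 = 59/128 + 0 = 59/128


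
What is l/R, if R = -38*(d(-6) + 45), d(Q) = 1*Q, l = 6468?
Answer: -1078/247 ≈ -4.3644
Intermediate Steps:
d(Q) = Q
R = -1482 (R = -38*(-6 + 45) = -38*39 = -1482)
l/R = 6468/(-1482) = 6468*(-1/1482) = -1078/247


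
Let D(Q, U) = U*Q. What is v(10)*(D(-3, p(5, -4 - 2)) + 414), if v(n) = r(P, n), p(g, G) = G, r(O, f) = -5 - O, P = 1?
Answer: -2592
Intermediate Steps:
D(Q, U) = Q*U
v(n) = -6 (v(n) = -5 - 1*1 = -5 - 1 = -6)
v(10)*(D(-3, p(5, -4 - 2)) + 414) = -6*(-3*(-4 - 2) + 414) = -6*(-3*(-6) + 414) = -6*(18 + 414) = -6*432 = -2592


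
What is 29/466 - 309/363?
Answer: -44489/56386 ≈ -0.78901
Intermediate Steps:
29/466 - 309/363 = 29*(1/466) - 309*1/363 = 29/466 - 103/121 = -44489/56386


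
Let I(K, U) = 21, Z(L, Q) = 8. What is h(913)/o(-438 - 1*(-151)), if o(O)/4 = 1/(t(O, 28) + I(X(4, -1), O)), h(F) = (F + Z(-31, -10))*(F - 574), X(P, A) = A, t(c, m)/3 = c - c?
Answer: 6556599/4 ≈ 1.6392e+6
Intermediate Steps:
t(c, m) = 0 (t(c, m) = 3*(c - c) = 3*0 = 0)
h(F) = (-574 + F)*(8 + F) (h(F) = (F + 8)*(F - 574) = (8 + F)*(-574 + F) = (-574 + F)*(8 + F))
o(O) = 4/21 (o(O) = 4/(0 + 21) = 4/21)
h(913)/o(-438 - 1*(-151)) = (-4592 + 913² - 566*913)/(4/21) = (-4592 + 833569 - 516758)*(21/4) = 312219*(21/4) = 6556599/4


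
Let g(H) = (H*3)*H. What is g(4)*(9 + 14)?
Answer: 1104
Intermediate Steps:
g(H) = 3*H² (g(H) = (3*H)*H = 3*H²)
g(4)*(9 + 14) = (3*4²)*(9 + 14) = (3*16)*23 = 48*23 = 1104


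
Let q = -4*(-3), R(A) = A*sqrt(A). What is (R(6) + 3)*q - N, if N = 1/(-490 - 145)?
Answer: 22861/635 + 72*sqrt(6) ≈ 212.36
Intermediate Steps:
R(A) = A**(3/2)
q = 12
N = -1/635 (N = 1/(-635) = -1/635 ≈ -0.0015748)
(R(6) + 3)*q - N = (6**(3/2) + 3)*12 - 1*(-1/635) = (6*sqrt(6) + 3)*12 + 1/635 = (3 + 6*sqrt(6))*12 + 1/635 = (36 + 72*sqrt(6)) + 1/635 = 22861/635 + 72*sqrt(6)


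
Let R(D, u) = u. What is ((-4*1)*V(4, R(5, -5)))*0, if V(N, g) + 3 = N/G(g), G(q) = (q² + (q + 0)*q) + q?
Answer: 0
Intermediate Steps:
G(q) = q + 2*q² (G(q) = (q² + q*q) + q = (q² + q²) + q = 2*q² + q = q + 2*q²)
V(N, g) = -3 + N/(g*(1 + 2*g)) (V(N, g) = -3 + N/((g*(1 + 2*g))) = -3 + N*(1/(g*(1 + 2*g))) = -3 + N/(g*(1 + 2*g)))
((-4*1)*V(4, R(5, -5)))*0 = ((-4*1)*(-3 + 4/(-5*(1 + 2*(-5)))))*0 = -4*(-3 + 4*(-⅕)/(1 - 10))*0 = -4*(-3 + 4*(-⅕)/(-9))*0 = -4*(-3 + 4*(-⅕)*(-⅑))*0 = -4*(-3 + 4/45)*0 = -4*(-131/45)*0 = (524/45)*0 = 0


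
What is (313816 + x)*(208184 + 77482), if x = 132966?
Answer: 127630426812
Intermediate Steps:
(313816 + x)*(208184 + 77482) = (313816 + 132966)*(208184 + 77482) = 446782*285666 = 127630426812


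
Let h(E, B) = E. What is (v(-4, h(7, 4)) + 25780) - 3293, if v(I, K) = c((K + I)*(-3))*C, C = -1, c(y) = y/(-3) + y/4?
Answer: 89945/4 ≈ 22486.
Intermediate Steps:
c(y) = -y/12 (c(y) = y*(-1/3) + y*(1/4) = -y/3 + y/4 = -y/12)
v(I, K) = -I/4 - K/4 (v(I, K) = -(K + I)*(-3)/12*(-1) = -(I + K)*(-3)/12*(-1) = -(-3*I - 3*K)/12*(-1) = (I/4 + K/4)*(-1) = -I/4 - K/4)
(v(-4, h(7, 4)) + 25780) - 3293 = ((-1/4*(-4) - 1/4*7) + 25780) - 3293 = ((1 - 7/4) + 25780) - 3293 = (-3/4 + 25780) - 3293 = 103117/4 - 3293 = 89945/4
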